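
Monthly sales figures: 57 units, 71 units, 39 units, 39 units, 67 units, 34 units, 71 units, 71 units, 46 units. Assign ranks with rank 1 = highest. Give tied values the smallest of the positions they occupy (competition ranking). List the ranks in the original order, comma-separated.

Sorted (descending): 71, 71, 71, 67, 57, 46, 39, 39, 34
The 3 values of 71 occupy positions 1–3 → each gets rank 1.
The 2 values of 39 occupy positions 7–8 → each gets rank 7.

5, 1, 7, 7, 4, 9, 1, 1, 6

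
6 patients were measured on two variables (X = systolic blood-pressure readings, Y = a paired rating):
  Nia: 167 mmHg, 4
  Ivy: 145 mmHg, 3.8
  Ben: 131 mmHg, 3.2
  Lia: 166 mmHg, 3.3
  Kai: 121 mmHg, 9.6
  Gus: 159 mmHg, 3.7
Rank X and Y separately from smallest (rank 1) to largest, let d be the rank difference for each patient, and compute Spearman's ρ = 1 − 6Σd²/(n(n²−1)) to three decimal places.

Ranks of variable 1: 6, 3, 2, 5, 1, 4
Ranks of variable 2: 5, 4, 1, 2, 6, 3
d = r₁ − r₂: 1, -1, 1, 3, -5, 1
d²: 1, 1, 1, 9, 25, 1; Σd² = 38
ρ = 1 − 6·38/(6·35) = 1 − 228/210 = -0.086

-0.086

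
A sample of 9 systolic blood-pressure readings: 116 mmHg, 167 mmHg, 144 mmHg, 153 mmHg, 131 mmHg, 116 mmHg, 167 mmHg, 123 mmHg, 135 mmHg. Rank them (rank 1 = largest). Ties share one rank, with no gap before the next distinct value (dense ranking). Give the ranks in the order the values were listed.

7, 1, 3, 2, 5, 7, 1, 6, 4

Sorted (descending): 167, 167, 153, 144, 135, 131, 123, 116, 116
The 2 values of 167 share dense rank 1.
The 2 values of 116 share dense rank 7.
Remaining distinct values take the next consecutive integers.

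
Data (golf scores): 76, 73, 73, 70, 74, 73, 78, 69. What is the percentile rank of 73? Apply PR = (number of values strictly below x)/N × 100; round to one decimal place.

25.0

N = 8.
Strictly below 73: 2. Equal to 73: 3.
PR = 2/8 × 100 = 25.0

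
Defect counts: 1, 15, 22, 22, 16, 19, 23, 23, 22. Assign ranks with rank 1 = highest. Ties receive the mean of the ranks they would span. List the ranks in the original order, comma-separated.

Sorted (descending): 23, 23, 22, 22, 22, 19, 16, 15, 1
The 2 values of 23 occupy positions 1–2 → average rank (1+2)/2 = 1.5.
The 3 values of 22 occupy positions 3–5 → average rank 4.

9, 8, 4, 4, 7, 6, 1.5, 1.5, 4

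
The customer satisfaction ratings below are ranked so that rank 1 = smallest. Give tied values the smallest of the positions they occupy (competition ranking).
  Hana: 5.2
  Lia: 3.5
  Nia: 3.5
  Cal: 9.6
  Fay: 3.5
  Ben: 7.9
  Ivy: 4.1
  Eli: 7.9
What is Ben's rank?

Sorted (ascending): 3.5, 3.5, 3.5, 4.1, 5.2, 7.9, 7.9, 9.6
The 3 values of 3.5 occupy positions 1–3 → each gets rank 1.
The 2 values of 7.9 occupy positions 6–7 → each gets rank 6.
Ben has value 7.9 → rank 6.

6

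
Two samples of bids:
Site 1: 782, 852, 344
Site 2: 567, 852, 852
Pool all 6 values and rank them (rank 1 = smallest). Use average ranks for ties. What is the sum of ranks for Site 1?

Sorted (ascending): 344, 567, 782, 852, 852, 852
The 3 values of 852 occupy positions 4–6 → average rank 5.
Site 1 values → pooled ranks: 782→3, 852→5, 344→1
Rank sum = 3 + 5 + 1 = 9

9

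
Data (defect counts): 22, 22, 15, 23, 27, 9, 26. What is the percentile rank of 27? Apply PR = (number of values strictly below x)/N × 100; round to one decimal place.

85.7

N = 7.
Strictly below 27: 6. Equal to 27: 1.
PR = 6/7 × 100 = 85.7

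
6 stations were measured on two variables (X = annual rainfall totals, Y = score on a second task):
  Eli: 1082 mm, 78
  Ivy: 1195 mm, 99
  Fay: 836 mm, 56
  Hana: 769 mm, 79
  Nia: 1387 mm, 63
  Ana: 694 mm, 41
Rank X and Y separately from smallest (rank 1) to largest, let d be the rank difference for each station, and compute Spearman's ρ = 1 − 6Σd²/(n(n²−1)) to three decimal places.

0.429

Ranks of variable 1: 4, 5, 3, 2, 6, 1
Ranks of variable 2: 4, 6, 2, 5, 3, 1
d = r₁ − r₂: 0, -1, 1, -3, 3, 0
d²: 0, 1, 1, 9, 9, 0; Σd² = 20
ρ = 1 − 6·20/(6·35) = 1 − 120/210 = 0.429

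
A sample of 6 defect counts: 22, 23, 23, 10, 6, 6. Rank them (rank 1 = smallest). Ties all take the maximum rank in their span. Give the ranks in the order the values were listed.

Sorted (ascending): 6, 6, 10, 22, 23, 23
The 2 values of 6 occupy positions 1–2 → each gets rank 2.
The 2 values of 23 occupy positions 5–6 → each gets rank 6.

4, 6, 6, 3, 2, 2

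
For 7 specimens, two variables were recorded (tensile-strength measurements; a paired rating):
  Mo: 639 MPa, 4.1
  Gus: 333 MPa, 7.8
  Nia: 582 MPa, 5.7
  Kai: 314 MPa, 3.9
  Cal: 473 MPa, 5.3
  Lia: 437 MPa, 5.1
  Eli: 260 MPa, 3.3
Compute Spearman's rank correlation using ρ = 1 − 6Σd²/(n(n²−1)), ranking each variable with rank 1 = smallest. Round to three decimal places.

Ranks of variable 1: 7, 3, 6, 2, 5, 4, 1
Ranks of variable 2: 3, 7, 6, 2, 5, 4, 1
d = r₁ − r₂: 4, -4, 0, 0, 0, 0, 0
d²: 16, 16, 0, 0, 0, 0, 0; Σd² = 32
ρ = 1 − 6·32/(7·48) = 1 − 192/336 = 0.429

0.429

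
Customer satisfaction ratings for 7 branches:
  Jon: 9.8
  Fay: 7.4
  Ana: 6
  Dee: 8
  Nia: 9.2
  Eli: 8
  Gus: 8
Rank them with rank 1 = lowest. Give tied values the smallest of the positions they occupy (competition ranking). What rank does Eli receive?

3

Sorted (ascending): 6, 7.4, 8, 8, 8, 9.2, 9.8
The 3 values of 8 occupy positions 3–5 → each gets rank 3.
Eli has value 8 → rank 3.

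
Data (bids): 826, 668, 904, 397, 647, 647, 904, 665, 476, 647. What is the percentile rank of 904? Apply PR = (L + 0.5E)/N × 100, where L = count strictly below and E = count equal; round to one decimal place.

N = 10.
Strictly below 904: 8. Equal to 904: 2.
PR = (8 + 0.5·2)/10 × 100 = 90.0

90.0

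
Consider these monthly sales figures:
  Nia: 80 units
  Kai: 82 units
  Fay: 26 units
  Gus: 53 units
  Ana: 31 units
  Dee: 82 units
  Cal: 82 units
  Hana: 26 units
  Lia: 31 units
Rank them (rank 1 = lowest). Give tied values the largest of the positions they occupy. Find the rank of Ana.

4

Sorted (ascending): 26, 26, 31, 31, 53, 80, 82, 82, 82
The 2 values of 26 occupy positions 1–2 → each gets rank 2.
The 2 values of 31 occupy positions 3–4 → each gets rank 4.
The 3 values of 82 occupy positions 7–9 → each gets rank 9.
Ana has value 31 units → rank 4.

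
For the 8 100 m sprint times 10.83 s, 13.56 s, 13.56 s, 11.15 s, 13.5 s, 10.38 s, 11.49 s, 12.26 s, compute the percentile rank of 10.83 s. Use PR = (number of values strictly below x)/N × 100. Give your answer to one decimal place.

12.5

N = 8.
Strictly below 10.83: 1. Equal to 10.83: 1.
PR = 1/8 × 100 = 12.5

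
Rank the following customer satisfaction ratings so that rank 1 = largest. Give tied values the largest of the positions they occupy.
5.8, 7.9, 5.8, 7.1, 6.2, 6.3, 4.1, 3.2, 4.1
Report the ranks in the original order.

Sorted (descending): 7.9, 7.1, 6.3, 6.2, 5.8, 5.8, 4.1, 4.1, 3.2
The 2 values of 5.8 occupy positions 5–6 → each gets rank 6.
The 2 values of 4.1 occupy positions 7–8 → each gets rank 8.

6, 1, 6, 2, 4, 3, 8, 9, 8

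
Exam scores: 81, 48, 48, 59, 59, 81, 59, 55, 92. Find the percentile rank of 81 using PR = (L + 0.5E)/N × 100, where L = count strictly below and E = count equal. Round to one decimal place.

77.8

N = 9.
Strictly below 81: 6. Equal to 81: 2.
PR = (6 + 0.5·2)/9 × 100 = 77.8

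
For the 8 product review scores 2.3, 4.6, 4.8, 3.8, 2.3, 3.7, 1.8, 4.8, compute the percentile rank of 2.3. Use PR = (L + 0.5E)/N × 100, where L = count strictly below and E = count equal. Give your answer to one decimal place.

25.0

N = 8.
Strictly below 2.3: 1. Equal to 2.3: 2.
PR = (1 + 0.5·2)/8 × 100 = 25.0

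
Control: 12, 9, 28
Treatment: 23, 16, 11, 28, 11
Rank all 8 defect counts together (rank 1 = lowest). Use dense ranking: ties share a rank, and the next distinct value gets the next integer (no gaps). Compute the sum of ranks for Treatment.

19

Sorted (ascending): 9, 11, 11, 12, 16, 23, 28, 28
The 2 values of 11 share dense rank 2.
The 2 values of 28 share dense rank 6.
Remaining distinct values take the next consecutive integers.
Treatment values → pooled ranks: 23→5, 16→4, 11→2, 28→6, 11→2
Rank sum = 5 + 4 + 2 + 6 + 2 = 19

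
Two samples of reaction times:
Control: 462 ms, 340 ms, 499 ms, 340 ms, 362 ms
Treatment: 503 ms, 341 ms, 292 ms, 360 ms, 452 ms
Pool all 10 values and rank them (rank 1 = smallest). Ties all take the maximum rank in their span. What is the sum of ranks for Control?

29

Sorted (ascending): 292, 340, 340, 341, 360, 362, 452, 462, 499, 503
The 2 values of 340 occupy positions 2–3 → each gets rank 3.
Control values → pooled ranks: 462→8, 340→3, 499→9, 340→3, 362→6
Rank sum = 8 + 3 + 9 + 3 + 6 = 29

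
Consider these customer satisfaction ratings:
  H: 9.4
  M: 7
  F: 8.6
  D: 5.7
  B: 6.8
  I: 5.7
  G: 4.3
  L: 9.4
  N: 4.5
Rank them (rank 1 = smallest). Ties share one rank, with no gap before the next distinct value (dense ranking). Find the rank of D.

Sorted (ascending): 4.3, 4.5, 5.7, 5.7, 6.8, 7, 8.6, 9.4, 9.4
The 2 values of 5.7 share dense rank 3.
The 2 values of 9.4 share dense rank 7.
Remaining distinct values take the next consecutive integers.
D has value 5.7 → rank 3.

3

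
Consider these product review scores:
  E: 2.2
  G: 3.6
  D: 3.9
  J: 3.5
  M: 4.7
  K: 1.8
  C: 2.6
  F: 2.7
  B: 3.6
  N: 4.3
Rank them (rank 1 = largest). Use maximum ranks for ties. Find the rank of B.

5

Sorted (descending): 4.7, 4.3, 3.9, 3.6, 3.6, 3.5, 2.7, 2.6, 2.2, 1.8
The 2 values of 3.6 occupy positions 4–5 → each gets rank 5.
B has value 3.6 → rank 5.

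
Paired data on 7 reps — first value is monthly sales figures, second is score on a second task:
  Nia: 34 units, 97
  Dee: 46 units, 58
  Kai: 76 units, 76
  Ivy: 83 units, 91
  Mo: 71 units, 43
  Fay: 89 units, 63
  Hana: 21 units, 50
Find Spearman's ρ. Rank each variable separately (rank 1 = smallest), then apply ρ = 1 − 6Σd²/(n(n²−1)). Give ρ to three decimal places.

Ranks of variable 1: 2, 3, 5, 6, 4, 7, 1
Ranks of variable 2: 7, 3, 5, 6, 1, 4, 2
d = r₁ − r₂: -5, 0, 0, 0, 3, 3, -1
d²: 25, 0, 0, 0, 9, 9, 1; Σd² = 44
ρ = 1 − 6·44/(7·48) = 1 − 264/336 = 0.214

0.214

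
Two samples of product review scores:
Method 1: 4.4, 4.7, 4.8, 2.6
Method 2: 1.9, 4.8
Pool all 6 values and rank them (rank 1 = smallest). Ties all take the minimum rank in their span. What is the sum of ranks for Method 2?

Sorted (ascending): 1.9, 2.6, 4.4, 4.7, 4.8, 4.8
The 2 values of 4.8 occupy positions 5–6 → each gets rank 5.
Method 2 values → pooled ranks: 1.9→1, 4.8→5
Rank sum = 1 + 5 = 6

6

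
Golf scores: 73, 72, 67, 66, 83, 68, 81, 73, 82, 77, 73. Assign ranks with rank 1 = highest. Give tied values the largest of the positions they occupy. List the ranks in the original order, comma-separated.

7, 8, 10, 11, 1, 9, 3, 7, 2, 4, 7

Sorted (descending): 83, 82, 81, 77, 73, 73, 73, 72, 68, 67, 66
The 3 values of 73 occupy positions 5–7 → each gets rank 7.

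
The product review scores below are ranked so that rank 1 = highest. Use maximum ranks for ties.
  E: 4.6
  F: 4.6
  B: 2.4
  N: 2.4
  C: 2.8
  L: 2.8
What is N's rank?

Sorted (descending): 4.6, 4.6, 2.8, 2.8, 2.4, 2.4
The 2 values of 4.6 occupy positions 1–2 → each gets rank 2.
The 2 values of 2.8 occupy positions 3–4 → each gets rank 4.
The 2 values of 2.4 occupy positions 5–6 → each gets rank 6.
N has value 2.4 → rank 6.

6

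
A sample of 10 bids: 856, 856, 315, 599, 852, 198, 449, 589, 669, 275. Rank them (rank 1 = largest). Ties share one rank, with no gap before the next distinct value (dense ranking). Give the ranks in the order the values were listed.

1, 1, 7, 4, 2, 9, 6, 5, 3, 8

Sorted (descending): 856, 856, 852, 669, 599, 589, 449, 315, 275, 198
The 2 values of 856 share dense rank 1.
Remaining distinct values take the next consecutive integers.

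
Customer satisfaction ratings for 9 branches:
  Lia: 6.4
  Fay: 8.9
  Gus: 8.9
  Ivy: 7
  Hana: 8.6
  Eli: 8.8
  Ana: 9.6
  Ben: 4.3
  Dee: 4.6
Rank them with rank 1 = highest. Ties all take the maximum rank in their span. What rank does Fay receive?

Sorted (descending): 9.6, 8.9, 8.9, 8.8, 8.6, 7, 6.4, 4.6, 4.3
The 2 values of 8.9 occupy positions 2–3 → each gets rank 3.
Fay has value 8.9 → rank 3.

3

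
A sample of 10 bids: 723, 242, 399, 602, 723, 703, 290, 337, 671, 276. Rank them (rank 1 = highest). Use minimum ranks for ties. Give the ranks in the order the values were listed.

1, 10, 6, 5, 1, 3, 8, 7, 4, 9

Sorted (descending): 723, 723, 703, 671, 602, 399, 337, 290, 276, 242
The 2 values of 723 occupy positions 1–2 → each gets rank 1.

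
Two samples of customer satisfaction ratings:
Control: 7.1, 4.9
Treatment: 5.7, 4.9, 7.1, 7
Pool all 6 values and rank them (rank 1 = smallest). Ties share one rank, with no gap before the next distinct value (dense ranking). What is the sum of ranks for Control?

5

Sorted (ascending): 4.9, 4.9, 5.7, 7, 7.1, 7.1
The 2 values of 4.9 share dense rank 1.
The 2 values of 7.1 share dense rank 4.
Remaining distinct values take the next consecutive integers.
Control values → pooled ranks: 7.1→4, 4.9→1
Rank sum = 4 + 1 = 5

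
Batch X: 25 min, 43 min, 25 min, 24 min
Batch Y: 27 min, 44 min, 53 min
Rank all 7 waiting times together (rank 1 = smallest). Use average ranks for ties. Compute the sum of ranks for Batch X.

Sorted (ascending): 24, 25, 25, 27, 43, 44, 53
The 2 values of 25 occupy positions 2–3 → average rank (2+3)/2 = 2.5.
Batch X values → pooled ranks: 25→2.5, 43→5, 25→2.5, 24→1
Rank sum = 2.5 + 5 + 2.5 + 1 = 11

11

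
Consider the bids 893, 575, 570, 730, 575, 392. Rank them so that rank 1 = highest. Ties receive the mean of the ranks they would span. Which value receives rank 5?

570

Sorted (descending): 893, 730, 575, 575, 570, 392
The 2 values of 575 occupy positions 3–4 → average rank (3+4)/2 = 3.5.
Rank 5 → value 570.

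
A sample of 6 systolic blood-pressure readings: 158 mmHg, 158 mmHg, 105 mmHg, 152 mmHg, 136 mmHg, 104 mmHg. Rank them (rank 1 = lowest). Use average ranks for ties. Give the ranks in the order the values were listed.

Sorted (ascending): 104, 105, 136, 152, 158, 158
The 2 values of 158 occupy positions 5–6 → average rank (5+6)/2 = 5.5.

5.5, 5.5, 2, 4, 3, 1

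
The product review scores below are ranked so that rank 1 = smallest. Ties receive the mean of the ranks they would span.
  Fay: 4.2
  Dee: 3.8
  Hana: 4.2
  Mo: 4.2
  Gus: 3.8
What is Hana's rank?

4

Sorted (ascending): 3.8, 3.8, 4.2, 4.2, 4.2
The 2 values of 3.8 occupy positions 1–2 → average rank (1+2)/2 = 1.5.
The 3 values of 4.2 occupy positions 3–5 → average rank 4.
Hana has value 4.2 → rank 4.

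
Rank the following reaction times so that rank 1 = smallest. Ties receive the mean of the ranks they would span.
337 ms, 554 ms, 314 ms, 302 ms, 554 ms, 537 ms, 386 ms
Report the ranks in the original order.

Sorted (ascending): 302, 314, 337, 386, 537, 554, 554
The 2 values of 554 occupy positions 6–7 → average rank (6+7)/2 = 6.5.

3, 6.5, 2, 1, 6.5, 5, 4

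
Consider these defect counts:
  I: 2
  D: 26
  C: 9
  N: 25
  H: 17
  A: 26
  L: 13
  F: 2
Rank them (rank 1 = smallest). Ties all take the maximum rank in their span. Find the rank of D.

8

Sorted (ascending): 2, 2, 9, 13, 17, 25, 26, 26
The 2 values of 2 occupy positions 1–2 → each gets rank 2.
The 2 values of 26 occupy positions 7–8 → each gets rank 8.
D has value 26 → rank 8.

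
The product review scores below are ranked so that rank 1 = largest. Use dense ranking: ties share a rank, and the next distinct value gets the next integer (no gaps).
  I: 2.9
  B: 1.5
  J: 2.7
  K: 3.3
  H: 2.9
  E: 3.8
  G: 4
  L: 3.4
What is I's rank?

5

Sorted (descending): 4, 3.8, 3.4, 3.3, 2.9, 2.9, 2.7, 1.5
The 2 values of 2.9 share dense rank 5.
Remaining distinct values take the next consecutive integers.
I has value 2.9 → rank 5.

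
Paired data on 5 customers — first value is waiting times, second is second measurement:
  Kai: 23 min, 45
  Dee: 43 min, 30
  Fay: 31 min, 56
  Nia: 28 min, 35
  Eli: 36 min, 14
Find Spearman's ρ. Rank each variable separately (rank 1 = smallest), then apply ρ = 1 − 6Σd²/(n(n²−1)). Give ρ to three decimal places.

-0.600

Ranks of variable 1: 1, 5, 3, 2, 4
Ranks of variable 2: 4, 2, 5, 3, 1
d = r₁ − r₂: -3, 3, -2, -1, 3
d²: 9, 9, 4, 1, 9; Σd² = 32
ρ = 1 − 6·32/(5·24) = 1 − 192/120 = -0.600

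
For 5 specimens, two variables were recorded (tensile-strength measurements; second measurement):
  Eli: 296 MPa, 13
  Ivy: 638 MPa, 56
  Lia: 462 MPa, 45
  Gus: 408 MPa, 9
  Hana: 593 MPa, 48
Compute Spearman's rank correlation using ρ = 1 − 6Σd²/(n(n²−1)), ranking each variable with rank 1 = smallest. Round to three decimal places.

0.900

Ranks of variable 1: 1, 5, 3, 2, 4
Ranks of variable 2: 2, 5, 3, 1, 4
d = r₁ − r₂: -1, 0, 0, 1, 0
d²: 1, 0, 0, 1, 0; Σd² = 2
ρ = 1 − 6·2/(5·24) = 1 − 12/120 = 0.900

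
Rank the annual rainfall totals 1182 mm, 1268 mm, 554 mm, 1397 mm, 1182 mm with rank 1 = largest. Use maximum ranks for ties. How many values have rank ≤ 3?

2

Sorted (descending): 1397, 1268, 1182, 1182, 554
The 2 values of 1182 occupy positions 3–4 → each gets rank 4.
Ranks ≤ 3: {1, 2} → 2 values.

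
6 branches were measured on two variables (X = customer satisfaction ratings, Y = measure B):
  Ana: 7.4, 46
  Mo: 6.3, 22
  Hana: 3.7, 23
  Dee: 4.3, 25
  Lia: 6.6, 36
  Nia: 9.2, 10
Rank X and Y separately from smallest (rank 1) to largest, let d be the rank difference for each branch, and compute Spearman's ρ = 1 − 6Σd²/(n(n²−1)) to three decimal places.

-0.029

Ranks of variable 1: 5, 3, 1, 2, 4, 6
Ranks of variable 2: 6, 2, 3, 4, 5, 1
d = r₁ − r₂: -1, 1, -2, -2, -1, 5
d²: 1, 1, 4, 4, 1, 25; Σd² = 36
ρ = 1 − 6·36/(6·35) = 1 − 216/210 = -0.029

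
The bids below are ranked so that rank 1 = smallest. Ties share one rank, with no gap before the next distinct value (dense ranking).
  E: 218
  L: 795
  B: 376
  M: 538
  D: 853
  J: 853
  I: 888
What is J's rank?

Sorted (ascending): 218, 376, 538, 795, 853, 853, 888
The 2 values of 853 share dense rank 5.
Remaining distinct values take the next consecutive integers.
J has value 853 → rank 5.

5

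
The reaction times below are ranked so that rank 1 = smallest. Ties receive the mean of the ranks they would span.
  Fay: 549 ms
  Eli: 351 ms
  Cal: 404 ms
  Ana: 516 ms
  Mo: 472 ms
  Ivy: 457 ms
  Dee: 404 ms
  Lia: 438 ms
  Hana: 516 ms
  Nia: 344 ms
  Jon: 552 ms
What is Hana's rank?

Sorted (ascending): 344, 351, 404, 404, 438, 457, 472, 516, 516, 549, 552
The 2 values of 404 occupy positions 3–4 → average rank (3+4)/2 = 3.5.
The 2 values of 516 occupy positions 8–9 → average rank (8+9)/2 = 8.5.
Hana has value 516 ms → rank 8.5.

8.5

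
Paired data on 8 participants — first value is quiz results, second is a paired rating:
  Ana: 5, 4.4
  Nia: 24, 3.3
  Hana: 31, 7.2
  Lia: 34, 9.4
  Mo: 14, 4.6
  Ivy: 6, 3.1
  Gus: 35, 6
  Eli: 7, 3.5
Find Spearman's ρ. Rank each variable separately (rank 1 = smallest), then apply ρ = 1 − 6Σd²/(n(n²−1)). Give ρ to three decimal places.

Ranks of variable 1: 1, 5, 6, 7, 4, 2, 8, 3
Ranks of variable 2: 4, 2, 7, 8, 5, 1, 6, 3
d = r₁ − r₂: -3, 3, -1, -1, -1, 1, 2, 0
d²: 9, 9, 1, 1, 1, 1, 4, 0; Σd² = 26
ρ = 1 − 6·26/(8·63) = 1 − 156/504 = 0.690

0.690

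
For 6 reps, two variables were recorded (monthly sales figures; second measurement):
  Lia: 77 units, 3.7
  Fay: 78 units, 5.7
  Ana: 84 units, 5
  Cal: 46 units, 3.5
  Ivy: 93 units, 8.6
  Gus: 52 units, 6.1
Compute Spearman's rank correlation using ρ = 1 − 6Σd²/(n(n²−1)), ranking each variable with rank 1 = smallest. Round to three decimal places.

0.600

Ranks of variable 1: 3, 4, 5, 1, 6, 2
Ranks of variable 2: 2, 4, 3, 1, 6, 5
d = r₁ − r₂: 1, 0, 2, 0, 0, -3
d²: 1, 0, 4, 0, 0, 9; Σd² = 14
ρ = 1 − 6·14/(6·35) = 1 − 84/210 = 0.600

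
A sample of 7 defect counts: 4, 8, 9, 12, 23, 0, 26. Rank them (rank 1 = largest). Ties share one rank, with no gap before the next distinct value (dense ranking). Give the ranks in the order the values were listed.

Sorted (descending): 26, 23, 12, 9, 8, 4, 0
No ties — each value takes its position as its rank.

6, 5, 4, 3, 2, 7, 1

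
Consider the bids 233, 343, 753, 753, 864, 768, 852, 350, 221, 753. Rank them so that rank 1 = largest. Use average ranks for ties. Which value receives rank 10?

221

Sorted (descending): 864, 852, 768, 753, 753, 753, 350, 343, 233, 221
The 3 values of 753 occupy positions 4–6 → average rank 5.
Rank 10 → value 221.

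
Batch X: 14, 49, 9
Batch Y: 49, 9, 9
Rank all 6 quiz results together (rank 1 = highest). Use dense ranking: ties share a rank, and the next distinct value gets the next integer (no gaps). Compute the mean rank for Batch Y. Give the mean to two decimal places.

2.33

Sorted (descending): 49, 49, 14, 9, 9, 9
The 2 values of 49 share dense rank 1.
The 3 values of 9 share dense rank 3.
Remaining distinct values take the next consecutive integers.
Batch Y values → pooled ranks: 49→1, 9→3, 9→3
Mean rank = (1 + 3 + 3) / 3 = 2.33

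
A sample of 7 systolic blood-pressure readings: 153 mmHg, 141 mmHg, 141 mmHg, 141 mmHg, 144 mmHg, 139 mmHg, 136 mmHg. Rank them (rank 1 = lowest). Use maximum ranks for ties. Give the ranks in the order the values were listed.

Sorted (ascending): 136, 139, 141, 141, 141, 144, 153
The 3 values of 141 occupy positions 3–5 → each gets rank 5.

7, 5, 5, 5, 6, 2, 1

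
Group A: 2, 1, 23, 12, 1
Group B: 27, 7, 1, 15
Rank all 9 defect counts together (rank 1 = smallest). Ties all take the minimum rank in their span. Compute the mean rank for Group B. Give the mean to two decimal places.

Sorted (ascending): 1, 1, 1, 2, 7, 12, 15, 23, 27
The 3 values of 1 occupy positions 1–3 → each gets rank 1.
Group B values → pooled ranks: 27→9, 7→5, 1→1, 15→7
Mean rank = (9 + 5 + 1 + 7) / 4 = 5.50

5.50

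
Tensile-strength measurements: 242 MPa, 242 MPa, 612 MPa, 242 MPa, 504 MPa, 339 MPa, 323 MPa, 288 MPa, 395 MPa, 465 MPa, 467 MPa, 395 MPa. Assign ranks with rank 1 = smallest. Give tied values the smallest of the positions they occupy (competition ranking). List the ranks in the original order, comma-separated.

Sorted (ascending): 242, 242, 242, 288, 323, 339, 395, 395, 465, 467, 504, 612
The 3 values of 242 occupy positions 1–3 → each gets rank 1.
The 2 values of 395 occupy positions 7–8 → each gets rank 7.

1, 1, 12, 1, 11, 6, 5, 4, 7, 9, 10, 7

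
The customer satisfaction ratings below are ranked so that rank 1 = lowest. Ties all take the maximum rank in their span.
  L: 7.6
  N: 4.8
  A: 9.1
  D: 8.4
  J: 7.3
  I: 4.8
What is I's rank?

2

Sorted (ascending): 4.8, 4.8, 7.3, 7.6, 8.4, 9.1
The 2 values of 4.8 occupy positions 1–2 → each gets rank 2.
I has value 4.8 → rank 2.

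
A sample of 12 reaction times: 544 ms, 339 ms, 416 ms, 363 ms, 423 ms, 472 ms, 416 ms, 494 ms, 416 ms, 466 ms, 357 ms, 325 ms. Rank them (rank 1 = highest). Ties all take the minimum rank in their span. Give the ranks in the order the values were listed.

1, 11, 6, 9, 5, 3, 6, 2, 6, 4, 10, 12

Sorted (descending): 544, 494, 472, 466, 423, 416, 416, 416, 363, 357, 339, 325
The 3 values of 416 occupy positions 6–8 → each gets rank 6.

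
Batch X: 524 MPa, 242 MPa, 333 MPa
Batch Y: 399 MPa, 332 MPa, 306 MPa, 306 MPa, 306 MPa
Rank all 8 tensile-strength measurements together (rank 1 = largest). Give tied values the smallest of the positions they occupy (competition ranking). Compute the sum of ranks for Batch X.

Sorted (descending): 524, 399, 333, 332, 306, 306, 306, 242
The 3 values of 306 occupy positions 5–7 → each gets rank 5.
Batch X values → pooled ranks: 524→1, 242→8, 333→3
Rank sum = 1 + 8 + 3 = 12

12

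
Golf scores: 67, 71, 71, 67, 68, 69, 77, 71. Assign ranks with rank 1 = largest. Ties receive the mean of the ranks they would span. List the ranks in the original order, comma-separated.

7.5, 3, 3, 7.5, 6, 5, 1, 3

Sorted (descending): 77, 71, 71, 71, 69, 68, 67, 67
The 3 values of 71 occupy positions 2–4 → average rank 3.
The 2 values of 67 occupy positions 7–8 → average rank (7+8)/2 = 7.5.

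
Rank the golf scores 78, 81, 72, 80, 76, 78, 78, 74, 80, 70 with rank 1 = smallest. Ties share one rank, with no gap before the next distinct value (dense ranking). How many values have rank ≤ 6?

9

Sorted (ascending): 70, 72, 74, 76, 78, 78, 78, 80, 80, 81
The 3 values of 78 share dense rank 5.
The 2 values of 80 share dense rank 6.
Remaining distinct values take the next consecutive integers.
Ranks ≤ 6: {1, 2, 3, 4, 5, 5, 5, 6, 6} → 9 values.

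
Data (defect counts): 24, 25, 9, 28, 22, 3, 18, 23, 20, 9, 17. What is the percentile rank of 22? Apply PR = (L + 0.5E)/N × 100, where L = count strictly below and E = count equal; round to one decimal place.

N = 11.
Strictly below 22: 6. Equal to 22: 1.
PR = (6 + 0.5·1)/11 × 100 = 59.1

59.1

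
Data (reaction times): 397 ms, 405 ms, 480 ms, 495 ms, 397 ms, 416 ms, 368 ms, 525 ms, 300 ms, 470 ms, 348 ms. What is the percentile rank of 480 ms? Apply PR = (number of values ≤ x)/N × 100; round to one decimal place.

81.8

N = 11.
Strictly below 480: 8. Equal to 480: 1.
PR = 9/11 × 100 = 81.8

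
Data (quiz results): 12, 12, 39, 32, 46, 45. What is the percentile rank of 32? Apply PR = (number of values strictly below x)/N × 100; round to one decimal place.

N = 6.
Strictly below 32: 2. Equal to 32: 1.
PR = 2/6 × 100 = 33.3

33.3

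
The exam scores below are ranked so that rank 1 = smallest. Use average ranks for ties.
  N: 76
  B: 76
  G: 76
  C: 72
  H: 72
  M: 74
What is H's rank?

1.5

Sorted (ascending): 72, 72, 74, 76, 76, 76
The 2 values of 72 occupy positions 1–2 → average rank (1+2)/2 = 1.5.
The 3 values of 76 occupy positions 4–6 → average rank 5.
H has value 72 → rank 1.5.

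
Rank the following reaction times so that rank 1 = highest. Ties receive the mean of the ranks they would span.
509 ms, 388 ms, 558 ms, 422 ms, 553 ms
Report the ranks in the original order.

3, 5, 1, 4, 2

Sorted (descending): 558, 553, 509, 422, 388
No ties — each value takes its position as its rank.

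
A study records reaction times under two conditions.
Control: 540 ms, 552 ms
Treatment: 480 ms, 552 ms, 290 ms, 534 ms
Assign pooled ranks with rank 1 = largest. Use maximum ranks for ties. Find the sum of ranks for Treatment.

17

Sorted (descending): 552, 552, 540, 534, 480, 290
The 2 values of 552 occupy positions 1–2 → each gets rank 2.
Treatment values → pooled ranks: 480→5, 552→2, 290→6, 534→4
Rank sum = 5 + 2 + 6 + 4 = 17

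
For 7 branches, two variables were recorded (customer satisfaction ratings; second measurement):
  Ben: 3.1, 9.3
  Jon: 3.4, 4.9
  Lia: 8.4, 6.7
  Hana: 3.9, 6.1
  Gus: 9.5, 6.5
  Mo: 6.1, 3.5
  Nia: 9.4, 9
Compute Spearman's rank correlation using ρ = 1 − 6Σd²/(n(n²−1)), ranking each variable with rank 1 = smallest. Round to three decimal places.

0.036

Ranks of variable 1: 1, 2, 5, 3, 7, 4, 6
Ranks of variable 2: 7, 2, 5, 3, 4, 1, 6
d = r₁ − r₂: -6, 0, 0, 0, 3, 3, 0
d²: 36, 0, 0, 0, 9, 9, 0; Σd² = 54
ρ = 1 − 6·54/(7·48) = 1 − 324/336 = 0.036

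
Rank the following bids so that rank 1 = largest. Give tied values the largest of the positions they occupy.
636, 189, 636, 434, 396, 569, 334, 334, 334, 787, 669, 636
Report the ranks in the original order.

Sorted (descending): 787, 669, 636, 636, 636, 569, 434, 396, 334, 334, 334, 189
The 3 values of 636 occupy positions 3–5 → each gets rank 5.
The 3 values of 334 occupy positions 9–11 → each gets rank 11.

5, 12, 5, 7, 8, 6, 11, 11, 11, 1, 2, 5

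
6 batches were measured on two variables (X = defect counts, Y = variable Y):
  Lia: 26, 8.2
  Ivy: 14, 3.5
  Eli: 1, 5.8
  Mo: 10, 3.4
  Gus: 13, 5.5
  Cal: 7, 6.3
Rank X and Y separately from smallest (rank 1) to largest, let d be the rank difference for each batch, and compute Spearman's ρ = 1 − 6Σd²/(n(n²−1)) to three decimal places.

0.086

Ranks of variable 1: 6, 5, 1, 3, 4, 2
Ranks of variable 2: 6, 2, 4, 1, 3, 5
d = r₁ − r₂: 0, 3, -3, 2, 1, -3
d²: 0, 9, 9, 4, 1, 9; Σd² = 32
ρ = 1 − 6·32/(6·35) = 1 − 192/210 = 0.086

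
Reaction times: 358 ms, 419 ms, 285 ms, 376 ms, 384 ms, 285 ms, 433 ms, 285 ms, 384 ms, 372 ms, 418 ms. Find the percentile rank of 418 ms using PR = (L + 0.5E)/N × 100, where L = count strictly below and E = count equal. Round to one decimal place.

N = 11.
Strictly below 418: 8. Equal to 418: 1.
PR = (8 + 0.5·1)/11 × 100 = 77.3

77.3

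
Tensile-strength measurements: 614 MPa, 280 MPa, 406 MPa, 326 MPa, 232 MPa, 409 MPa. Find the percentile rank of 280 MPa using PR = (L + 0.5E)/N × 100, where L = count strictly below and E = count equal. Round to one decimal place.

N = 6.
Strictly below 280: 1. Equal to 280: 1.
PR = (1 + 0.5·1)/6 × 100 = 25.0

25.0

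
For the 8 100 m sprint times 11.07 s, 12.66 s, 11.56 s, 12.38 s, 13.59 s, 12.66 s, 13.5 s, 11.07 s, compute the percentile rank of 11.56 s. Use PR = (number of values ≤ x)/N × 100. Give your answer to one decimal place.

N = 8.
Strictly below 11.56: 2. Equal to 11.56: 1.
PR = 3/8 × 100 = 37.5

37.5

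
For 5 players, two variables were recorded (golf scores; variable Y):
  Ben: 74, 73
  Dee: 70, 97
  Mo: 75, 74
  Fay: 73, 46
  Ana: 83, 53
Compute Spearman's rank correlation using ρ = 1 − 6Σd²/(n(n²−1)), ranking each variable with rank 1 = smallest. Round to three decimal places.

-0.300

Ranks of variable 1: 3, 1, 4, 2, 5
Ranks of variable 2: 3, 5, 4, 1, 2
d = r₁ − r₂: 0, -4, 0, 1, 3
d²: 0, 16, 0, 1, 9; Σd² = 26
ρ = 1 − 6·26/(5·24) = 1 − 156/120 = -0.300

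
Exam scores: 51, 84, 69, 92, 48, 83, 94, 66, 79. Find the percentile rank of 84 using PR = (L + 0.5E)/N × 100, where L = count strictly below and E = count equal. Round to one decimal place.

N = 9.
Strictly below 84: 6. Equal to 84: 1.
PR = (6 + 0.5·1)/9 × 100 = 72.2

72.2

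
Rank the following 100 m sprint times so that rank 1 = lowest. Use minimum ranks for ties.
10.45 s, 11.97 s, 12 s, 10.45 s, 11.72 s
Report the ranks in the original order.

1, 4, 5, 1, 3

Sorted (ascending): 10.45, 10.45, 11.72, 11.97, 12
The 2 values of 10.45 occupy positions 1–2 → each gets rank 1.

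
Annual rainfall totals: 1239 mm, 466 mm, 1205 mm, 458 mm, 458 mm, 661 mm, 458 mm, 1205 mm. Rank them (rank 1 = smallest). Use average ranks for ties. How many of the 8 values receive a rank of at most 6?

5

Sorted (ascending): 458, 458, 458, 466, 661, 1205, 1205, 1239
The 3 values of 458 occupy positions 1–3 → average rank 2.
The 2 values of 1205 occupy positions 6–7 → average rank (6+7)/2 = 6.5.
Ranks ≤ 6: {2, 2, 2, 4, 5} → 5 values.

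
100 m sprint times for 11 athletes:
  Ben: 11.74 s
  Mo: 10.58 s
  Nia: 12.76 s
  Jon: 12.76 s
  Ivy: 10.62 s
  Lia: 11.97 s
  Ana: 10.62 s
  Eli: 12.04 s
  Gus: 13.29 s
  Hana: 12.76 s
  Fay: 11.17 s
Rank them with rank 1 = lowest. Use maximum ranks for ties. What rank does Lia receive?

Sorted (ascending): 10.58, 10.62, 10.62, 11.17, 11.74, 11.97, 12.04, 12.76, 12.76, 12.76, 13.29
The 2 values of 10.62 occupy positions 2–3 → each gets rank 3.
The 3 values of 12.76 occupy positions 8–10 → each gets rank 10.
Lia has value 11.97 s → rank 6.

6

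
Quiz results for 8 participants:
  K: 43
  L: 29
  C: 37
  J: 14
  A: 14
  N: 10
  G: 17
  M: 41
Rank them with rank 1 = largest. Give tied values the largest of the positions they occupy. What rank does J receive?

7

Sorted (descending): 43, 41, 37, 29, 17, 14, 14, 10
The 2 values of 14 occupy positions 6–7 → each gets rank 7.
J has value 14 → rank 7.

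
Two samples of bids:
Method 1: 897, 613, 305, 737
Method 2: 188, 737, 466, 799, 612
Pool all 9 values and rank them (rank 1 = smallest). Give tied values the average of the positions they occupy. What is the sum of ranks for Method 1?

Sorted (ascending): 188, 305, 466, 612, 613, 737, 737, 799, 897
The 2 values of 737 occupy positions 6–7 → average rank (6+7)/2 = 6.5.
Method 1 values → pooled ranks: 897→9, 613→5, 305→2, 737→6.5
Rank sum = 9 + 5 + 2 + 6.5 = 22.5

22.5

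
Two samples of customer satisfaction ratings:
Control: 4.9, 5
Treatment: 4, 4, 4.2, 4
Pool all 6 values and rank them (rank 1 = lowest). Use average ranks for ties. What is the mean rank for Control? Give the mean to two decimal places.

Sorted (ascending): 4, 4, 4, 4.2, 4.9, 5
The 3 values of 4 occupy positions 1–3 → average rank 2.
Control values → pooled ranks: 4.9→5, 5→6
Mean rank = (5 + 6) / 2 = 5.50

5.50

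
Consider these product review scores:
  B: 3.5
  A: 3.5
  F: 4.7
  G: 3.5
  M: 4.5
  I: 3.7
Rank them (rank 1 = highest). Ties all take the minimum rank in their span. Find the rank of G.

4

Sorted (descending): 4.7, 4.5, 3.7, 3.5, 3.5, 3.5
The 3 values of 3.5 occupy positions 4–6 → each gets rank 4.
G has value 3.5 → rank 4.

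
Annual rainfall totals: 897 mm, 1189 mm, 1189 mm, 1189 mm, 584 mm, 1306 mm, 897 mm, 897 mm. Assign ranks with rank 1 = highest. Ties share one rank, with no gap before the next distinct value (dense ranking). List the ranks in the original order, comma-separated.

3, 2, 2, 2, 4, 1, 3, 3

Sorted (descending): 1306, 1189, 1189, 1189, 897, 897, 897, 584
The 3 values of 1189 share dense rank 2.
The 3 values of 897 share dense rank 3.
Remaining distinct values take the next consecutive integers.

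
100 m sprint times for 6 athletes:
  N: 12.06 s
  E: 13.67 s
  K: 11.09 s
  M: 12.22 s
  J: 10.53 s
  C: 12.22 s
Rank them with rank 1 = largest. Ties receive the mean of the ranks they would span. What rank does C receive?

2.5

Sorted (descending): 13.67, 12.22, 12.22, 12.06, 11.09, 10.53
The 2 values of 12.22 occupy positions 2–3 → average rank (2+3)/2 = 2.5.
C has value 12.22 s → rank 2.5.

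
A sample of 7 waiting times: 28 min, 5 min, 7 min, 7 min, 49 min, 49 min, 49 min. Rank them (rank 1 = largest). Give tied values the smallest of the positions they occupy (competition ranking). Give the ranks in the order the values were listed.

4, 7, 5, 5, 1, 1, 1

Sorted (descending): 49, 49, 49, 28, 7, 7, 5
The 3 values of 49 occupy positions 1–3 → each gets rank 1.
The 2 values of 7 occupy positions 5–6 → each gets rank 5.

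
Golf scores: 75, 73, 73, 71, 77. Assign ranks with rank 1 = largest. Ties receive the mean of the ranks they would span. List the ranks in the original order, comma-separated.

2, 3.5, 3.5, 5, 1

Sorted (descending): 77, 75, 73, 73, 71
The 2 values of 73 occupy positions 3–4 → average rank (3+4)/2 = 3.5.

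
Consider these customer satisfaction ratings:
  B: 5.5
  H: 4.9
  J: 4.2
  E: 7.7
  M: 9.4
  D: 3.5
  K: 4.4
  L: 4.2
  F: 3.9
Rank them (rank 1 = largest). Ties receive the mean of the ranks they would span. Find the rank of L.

Sorted (descending): 9.4, 7.7, 5.5, 4.9, 4.4, 4.2, 4.2, 3.9, 3.5
The 2 values of 4.2 occupy positions 6–7 → average rank (6+7)/2 = 6.5.
L has value 4.2 → rank 6.5.

6.5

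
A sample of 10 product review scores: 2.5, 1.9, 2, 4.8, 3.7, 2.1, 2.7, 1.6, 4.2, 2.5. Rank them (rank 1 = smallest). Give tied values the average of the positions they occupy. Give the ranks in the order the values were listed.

5.5, 2, 3, 10, 8, 4, 7, 1, 9, 5.5

Sorted (ascending): 1.6, 1.9, 2, 2.1, 2.5, 2.5, 2.7, 3.7, 4.2, 4.8
The 2 values of 2.5 occupy positions 5–6 → average rank (5+6)/2 = 5.5.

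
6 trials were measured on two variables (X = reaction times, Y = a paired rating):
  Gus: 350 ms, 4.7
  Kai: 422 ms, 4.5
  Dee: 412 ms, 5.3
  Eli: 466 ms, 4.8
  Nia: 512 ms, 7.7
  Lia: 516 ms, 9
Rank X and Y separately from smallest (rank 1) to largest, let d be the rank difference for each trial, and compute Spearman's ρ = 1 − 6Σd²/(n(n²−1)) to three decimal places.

Ranks of variable 1: 1, 3, 2, 4, 5, 6
Ranks of variable 2: 2, 1, 4, 3, 5, 6
d = r₁ − r₂: -1, 2, -2, 1, 0, 0
d²: 1, 4, 4, 1, 0, 0; Σd² = 10
ρ = 1 − 6·10/(6·35) = 1 − 60/210 = 0.714

0.714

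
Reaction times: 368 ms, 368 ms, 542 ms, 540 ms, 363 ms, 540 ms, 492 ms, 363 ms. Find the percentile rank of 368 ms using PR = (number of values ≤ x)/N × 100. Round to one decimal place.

50.0

N = 8.
Strictly below 368: 2. Equal to 368: 2.
PR = 4/8 × 100 = 50.0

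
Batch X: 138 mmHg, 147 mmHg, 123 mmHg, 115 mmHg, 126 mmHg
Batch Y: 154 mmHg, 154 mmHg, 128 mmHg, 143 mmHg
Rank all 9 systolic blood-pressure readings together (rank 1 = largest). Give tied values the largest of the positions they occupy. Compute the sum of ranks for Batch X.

Sorted (descending): 154, 154, 147, 143, 138, 128, 126, 123, 115
The 2 values of 154 occupy positions 1–2 → each gets rank 2.
Batch X values → pooled ranks: 138→5, 147→3, 123→8, 115→9, 126→7
Rank sum = 5 + 3 + 8 + 9 + 7 = 32

32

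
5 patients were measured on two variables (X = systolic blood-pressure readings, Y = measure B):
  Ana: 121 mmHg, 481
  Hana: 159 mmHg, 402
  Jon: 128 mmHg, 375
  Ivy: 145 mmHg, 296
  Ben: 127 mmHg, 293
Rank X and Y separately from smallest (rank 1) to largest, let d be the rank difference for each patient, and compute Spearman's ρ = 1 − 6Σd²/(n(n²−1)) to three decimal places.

Ranks of variable 1: 1, 5, 3, 4, 2
Ranks of variable 2: 5, 4, 3, 2, 1
d = r₁ − r₂: -4, 1, 0, 2, 1
d²: 16, 1, 0, 4, 1; Σd² = 22
ρ = 1 − 6·22/(5·24) = 1 − 132/120 = -0.100

-0.100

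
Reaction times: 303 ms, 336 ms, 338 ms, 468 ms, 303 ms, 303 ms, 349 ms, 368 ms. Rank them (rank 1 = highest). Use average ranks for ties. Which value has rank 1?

468

Sorted (descending): 468, 368, 349, 338, 336, 303, 303, 303
The 3 values of 303 occupy positions 6–8 → average rank 7.
Rank 1 → value 468.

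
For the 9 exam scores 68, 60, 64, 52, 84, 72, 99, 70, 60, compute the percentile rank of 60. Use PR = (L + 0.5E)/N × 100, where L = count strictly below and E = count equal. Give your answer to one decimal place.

22.2

N = 9.
Strictly below 60: 1. Equal to 60: 2.
PR = (1 + 0.5·2)/9 × 100 = 22.2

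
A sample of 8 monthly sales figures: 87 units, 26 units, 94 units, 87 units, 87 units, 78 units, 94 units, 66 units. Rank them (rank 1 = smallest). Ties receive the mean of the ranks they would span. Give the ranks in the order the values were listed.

5, 1, 7.5, 5, 5, 3, 7.5, 2

Sorted (ascending): 26, 66, 78, 87, 87, 87, 94, 94
The 3 values of 87 occupy positions 4–6 → average rank 5.
The 2 values of 94 occupy positions 7–8 → average rank (7+8)/2 = 7.5.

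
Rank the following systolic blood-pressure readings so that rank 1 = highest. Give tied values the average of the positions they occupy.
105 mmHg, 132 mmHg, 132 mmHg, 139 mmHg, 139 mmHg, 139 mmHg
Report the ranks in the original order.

6, 4.5, 4.5, 2, 2, 2

Sorted (descending): 139, 139, 139, 132, 132, 105
The 3 values of 139 occupy positions 1–3 → average rank 2.
The 2 values of 132 occupy positions 4–5 → average rank (4+5)/2 = 4.5.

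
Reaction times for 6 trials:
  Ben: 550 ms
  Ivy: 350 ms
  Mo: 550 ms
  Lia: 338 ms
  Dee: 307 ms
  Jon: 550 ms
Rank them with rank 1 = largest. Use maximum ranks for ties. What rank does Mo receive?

3

Sorted (descending): 550, 550, 550, 350, 338, 307
The 3 values of 550 occupy positions 1–3 → each gets rank 3.
Mo has value 550 ms → rank 3.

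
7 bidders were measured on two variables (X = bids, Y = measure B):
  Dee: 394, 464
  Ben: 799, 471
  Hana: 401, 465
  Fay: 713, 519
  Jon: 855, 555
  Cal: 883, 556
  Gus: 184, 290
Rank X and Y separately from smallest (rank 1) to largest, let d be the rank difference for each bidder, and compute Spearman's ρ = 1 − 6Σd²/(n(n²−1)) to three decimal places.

Ranks of variable 1: 2, 5, 3, 4, 6, 7, 1
Ranks of variable 2: 2, 4, 3, 5, 6, 7, 1
d = r₁ − r₂: 0, 1, 0, -1, 0, 0, 0
d²: 0, 1, 0, 1, 0, 0, 0; Σd² = 2
ρ = 1 − 6·2/(7·48) = 1 − 12/336 = 0.964

0.964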